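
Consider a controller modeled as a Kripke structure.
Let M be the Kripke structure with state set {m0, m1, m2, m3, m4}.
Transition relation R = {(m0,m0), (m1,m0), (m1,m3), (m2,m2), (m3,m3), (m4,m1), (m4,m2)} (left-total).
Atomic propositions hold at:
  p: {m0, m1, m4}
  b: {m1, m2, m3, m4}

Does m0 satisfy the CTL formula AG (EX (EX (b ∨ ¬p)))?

No

Sat(¬p) = {m2, m3}
Sat(b ∨ ¬p) = {m1, m2, m3, m4}
Sat(EX (b ∨ ¬p)) = {s : some successor in {m1, m2, m3, m4}} = {m1, m2, m3, m4}
Sat(EX (EX (b ∨ ¬p))) = {s : some successor in {m1, m2, m3, m4}} = {m1, m2, m3, m4}
AG (EX (EX (b ∨ ¬p))): greatest fixpoint, start Z0 = {m1, m2, m3, m4}, keep only states in Sat with every successor in Z. Z1 = {m2, m3, m4}; Z2 = {m2, m3}; fixed.
Sat(AG (EX (EX (b ∨ ¬p)))) = {m2, m3}
m0 ∉ Sat(AG (EX (EX (b ∨ ¬p)))) = {m2, m3}, so the formula does not hold at m0.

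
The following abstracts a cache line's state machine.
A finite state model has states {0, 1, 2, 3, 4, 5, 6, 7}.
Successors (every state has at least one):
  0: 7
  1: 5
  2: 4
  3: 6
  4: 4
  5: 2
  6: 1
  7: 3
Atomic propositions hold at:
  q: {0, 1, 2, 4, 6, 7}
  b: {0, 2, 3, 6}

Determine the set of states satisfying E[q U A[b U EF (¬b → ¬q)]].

{0, 1, 2, 3, 5, 6, 7}

Sat(¬b) = {1, 4, 5, 7}
Sat(¬q) = {3, 5}
Sat(¬b → ¬q) = {0, 2, 3, 5, 6}
EF (¬b → ¬q): least fixpoint, start Z0 = {0, 2, 3, 5, 6}, add states with some successor in Z. Z1 = {0, 1, 2, 3, 5, 6, 7}; fixed.
Sat(EF (¬b → ¬q)) = {0, 1, 2, 3, 5, 6, 7}
A[b U EF (¬b → ¬q)]: least fixpoint, start Z0 = Sat(EF (¬b → ¬q)) = {0, 1, 2, 3, 5, 6, 7}, add states in Sat(b) with every successor in Z. Already a fixed point.
Sat(A[b U EF (¬b → ¬q)]) = {0, 1, 2, 3, 5, 6, 7}
E[q U A[b U EF (¬b → ¬q)]]: least fixpoint, start Z0 = Sat(A[b U EF (¬b → ¬q)]) = {0, 1, 2, 3, 5, 6, 7}, add states in Sat(q) with some successor in Z. Already a fixed point.
Sat(E[q U A[b U EF (¬b → ¬q)]]) = {0, 1, 2, 3, 5, 6, 7}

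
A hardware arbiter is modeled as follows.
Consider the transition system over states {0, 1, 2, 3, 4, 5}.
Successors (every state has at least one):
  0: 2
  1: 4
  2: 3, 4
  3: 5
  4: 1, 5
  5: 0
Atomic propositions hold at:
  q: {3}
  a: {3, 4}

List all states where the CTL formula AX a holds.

{1, 2}

Sat(AX a) = {s : every successor in {3, 4}} = {1, 2}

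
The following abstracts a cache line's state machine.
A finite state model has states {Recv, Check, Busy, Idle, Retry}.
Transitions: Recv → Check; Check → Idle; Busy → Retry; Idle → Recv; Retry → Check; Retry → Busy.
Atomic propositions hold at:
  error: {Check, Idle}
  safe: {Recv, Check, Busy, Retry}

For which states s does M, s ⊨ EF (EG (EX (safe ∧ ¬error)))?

Sat(¬error) = {Recv, Busy, Retry}
Sat(safe ∧ ¬error) = {Recv, Busy, Retry}
Sat(EX (safe ∧ ¬error)) = {s : some successor in {Recv, Busy, Retry}} = {Busy, Idle, Retry}
EG (EX (safe ∧ ¬error)): greatest fixpoint, start Z0 = {Busy, Idle, Retry}, keep only states in Sat with some successor in Z. Z1 = {Busy, Retry}; fixed.
Sat(EG (EX (safe ∧ ¬error))) = {Busy, Retry}
EF (EG (EX (safe ∧ ¬error))): least fixpoint, start Z0 = {Busy, Retry}, add states with some successor in Z. Already a fixed point.
Sat(EF (EG (EX (safe ∧ ¬error)))) = {Busy, Retry}

{Busy, Retry}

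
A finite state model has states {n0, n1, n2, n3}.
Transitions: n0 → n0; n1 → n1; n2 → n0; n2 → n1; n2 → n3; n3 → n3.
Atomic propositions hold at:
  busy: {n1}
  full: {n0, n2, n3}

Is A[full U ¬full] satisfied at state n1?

Yes

Sat(¬full) = {n1}
A[full U ¬full]: least fixpoint, start Z0 = Sat(¬full) = {n1}, add states in Sat(full) with every successor in Z. Already a fixed point.
Sat(A[full U ¬full]) = {n1}
n1 ∈ Sat(A[full U ¬full]) = {n1}, so the formula holds at n1.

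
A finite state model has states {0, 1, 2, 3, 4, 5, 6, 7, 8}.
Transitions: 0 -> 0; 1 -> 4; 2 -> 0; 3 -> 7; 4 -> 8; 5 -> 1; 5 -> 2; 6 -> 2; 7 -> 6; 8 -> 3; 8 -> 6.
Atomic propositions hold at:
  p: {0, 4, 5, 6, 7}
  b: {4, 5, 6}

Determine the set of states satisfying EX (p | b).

{0, 1, 2, 3, 7, 8}

Sat(p | b) = {0, 4, 5, 6, 7}
Sat(EX (p | b)) = {s : some successor in {0, 4, 5, 6, 7}} = {0, 1, 2, 3, 7, 8}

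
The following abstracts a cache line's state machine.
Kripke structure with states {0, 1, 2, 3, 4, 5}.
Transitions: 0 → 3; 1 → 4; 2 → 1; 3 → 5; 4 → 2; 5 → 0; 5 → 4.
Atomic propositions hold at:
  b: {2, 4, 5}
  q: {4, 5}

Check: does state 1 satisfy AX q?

Yes

Sat(AX q) = {s : every successor in {4, 5}} = {1, 3}
1 ∈ Sat(AX q) = {1, 3}, so the formula holds at 1.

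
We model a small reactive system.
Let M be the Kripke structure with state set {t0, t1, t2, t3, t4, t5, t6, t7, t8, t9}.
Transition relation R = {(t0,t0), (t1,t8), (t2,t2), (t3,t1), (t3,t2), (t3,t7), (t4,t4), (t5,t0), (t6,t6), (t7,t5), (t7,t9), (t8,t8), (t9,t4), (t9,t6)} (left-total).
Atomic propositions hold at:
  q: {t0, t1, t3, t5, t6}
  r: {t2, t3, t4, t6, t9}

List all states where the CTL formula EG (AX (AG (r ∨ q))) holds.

{t0, t2, t4, t5, t6, t7, t9}

Sat(r ∨ q) = {t0, t1, t2, t3, t4, t5, t6, t9}
AG (r ∨ q): greatest fixpoint, start Z0 = {t0, t1, t2, t3, t4, t5, t6, t9}, keep only states in Sat with every successor in Z. Z1 = {t0, t2, t4, t5, t6, t9}; fixed.
Sat(AG (r ∨ q)) = {t0, t2, t4, t5, t6, t9}
Sat(AX (AG (r ∨ q))) = {s : every successor in {t0, t2, t4, t5, t6, t9}} = {t0, t2, t4, t5, t6, t7, t9}
EG (AX (AG (r ∨ q))): greatest fixpoint, start Z0 = {t0, t2, t4, t5, t6, t7, t9}, keep only states in Sat with some successor in Z. Already a fixed point.
Sat(EG (AX (AG (r ∨ q)))) = {t0, t2, t4, t5, t6, t7, t9}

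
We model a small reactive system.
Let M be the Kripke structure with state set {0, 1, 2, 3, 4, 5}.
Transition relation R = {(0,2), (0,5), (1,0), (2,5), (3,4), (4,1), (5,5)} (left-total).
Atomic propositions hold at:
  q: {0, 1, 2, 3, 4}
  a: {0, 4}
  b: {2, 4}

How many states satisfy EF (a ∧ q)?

4

Sat(a ∧ q) = {0, 4}
EF (a ∧ q): least fixpoint, start Z0 = {0, 4}, add states with some successor in Z. Z1 = {0, 1, 3, 4}; fixed.
Sat(EF (a ∧ q)) = {0, 1, 3, 4}
|Sat(EF (a ∧ q))| = |{0, 1, 3, 4}| = 4.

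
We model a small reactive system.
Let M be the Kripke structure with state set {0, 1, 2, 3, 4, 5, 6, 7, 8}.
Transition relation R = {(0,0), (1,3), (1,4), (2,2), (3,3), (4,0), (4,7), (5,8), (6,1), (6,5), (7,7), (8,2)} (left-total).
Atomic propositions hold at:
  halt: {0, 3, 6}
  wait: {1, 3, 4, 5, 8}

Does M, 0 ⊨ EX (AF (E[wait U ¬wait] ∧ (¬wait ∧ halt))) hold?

Yes

Sat(¬wait) = {0, 2, 6, 7}
E[wait U ¬wait]: least fixpoint, start Z0 = Sat(¬wait) = {0, 2, 6, 7}, add states in Sat(wait) with some successor in Z. Z1 = {0, 2, 4, 6, 7, 8}; Z2 = {0, 1, 2, 4, 5, 6, 7, 8}; fixed.
Sat(E[wait U ¬wait]) = {0, 1, 2, 4, 5, 6, 7, 8}
Sat(¬wait ∧ halt) = {0, 6}
Sat(E[wait U ¬wait] ∧ (¬wait ∧ halt)) = {0, 6}
AF (E[wait U ¬wait] ∧ (¬wait ∧ halt)): least fixpoint, start Z0 = {0, 6}, add states with every successor in Z. Already a fixed point.
Sat(AF (E[wait U ¬wait] ∧ (¬wait ∧ halt))) = {0, 6}
Sat(EX (AF (E[wait U ¬wait] ∧ (¬wait ∧ halt)))) = {s : some successor in {0, 6}} = {0, 4}
0 ∈ Sat(EX (AF (E[wait U ¬wait] ∧ (¬wait ∧ halt)))) = {0, 4}, so the formula holds at 0.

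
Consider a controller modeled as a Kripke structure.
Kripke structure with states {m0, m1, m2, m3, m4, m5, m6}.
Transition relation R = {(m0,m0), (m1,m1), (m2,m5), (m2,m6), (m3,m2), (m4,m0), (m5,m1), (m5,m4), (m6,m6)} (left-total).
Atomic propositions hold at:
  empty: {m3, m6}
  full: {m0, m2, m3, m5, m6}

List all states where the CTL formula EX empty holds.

{m2, m6}

Sat(EX empty) = {s : some successor in {m3, m6}} = {m2, m6}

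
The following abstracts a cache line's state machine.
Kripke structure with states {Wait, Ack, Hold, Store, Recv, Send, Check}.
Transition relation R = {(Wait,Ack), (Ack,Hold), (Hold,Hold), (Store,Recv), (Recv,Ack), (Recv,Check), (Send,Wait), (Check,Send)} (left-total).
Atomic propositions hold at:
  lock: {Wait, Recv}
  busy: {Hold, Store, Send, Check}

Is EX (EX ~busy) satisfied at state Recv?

No

Sat(~busy) = {Wait, Ack, Recv}
Sat(EX ~busy) = {s : some successor in {Wait, Ack, Recv}} = {Wait, Store, Recv, Send}
Sat(EX (EX ~busy)) = {s : some successor in {Wait, Store, Recv, Send}} = {Store, Send, Check}
Recv ∉ Sat(EX (EX ~busy)) = {Store, Send, Check}, so the formula does not hold at Recv.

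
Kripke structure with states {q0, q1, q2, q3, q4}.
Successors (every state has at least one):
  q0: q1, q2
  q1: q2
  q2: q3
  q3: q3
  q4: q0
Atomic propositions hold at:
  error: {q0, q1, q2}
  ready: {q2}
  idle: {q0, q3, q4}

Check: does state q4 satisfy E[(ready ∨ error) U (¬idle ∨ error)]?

No

Sat(ready ∨ error) = {q0, q1, q2}
Sat(¬idle) = {q1, q2}
Sat(¬idle ∨ error) = {q0, q1, q2}
E[(ready ∨ error) U (¬idle ∨ error)]: least fixpoint, start Z0 = Sat((¬idle ∨ error)) = {q0, q1, q2}, add states in Sat(ready ∨ error) with some successor in Z. Already a fixed point.
Sat(E[(ready ∨ error) U (¬idle ∨ error)]) = {q0, q1, q2}
q4 ∉ Sat(E[(ready ∨ error) U (¬idle ∨ error)]) = {q0, q1, q2}, so the formula does not hold at q4.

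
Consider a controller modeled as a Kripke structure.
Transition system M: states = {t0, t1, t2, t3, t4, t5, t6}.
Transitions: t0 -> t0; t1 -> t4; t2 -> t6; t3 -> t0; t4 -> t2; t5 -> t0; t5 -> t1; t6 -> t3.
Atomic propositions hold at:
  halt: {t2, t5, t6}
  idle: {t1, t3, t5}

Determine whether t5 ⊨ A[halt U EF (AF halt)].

AF halt: least fixpoint, start Z0 = {t2, t5, t6}, add states with every successor in Z. Z1 = {t2, t4, t5, t6}; Z2 = {t1, t2, t4, t5, t6}; fixed.
Sat(AF halt) = {t1, t2, t4, t5, t6}
EF (AF halt): least fixpoint, start Z0 = {t1, t2, t4, t5, t6}, add states with some successor in Z. Already a fixed point.
Sat(EF (AF halt)) = {t1, t2, t4, t5, t6}
A[halt U EF (AF halt)]: least fixpoint, start Z0 = Sat(EF (AF halt)) = {t1, t2, t4, t5, t6}, add states in Sat(halt) with every successor in Z. Already a fixed point.
Sat(A[halt U EF (AF halt)]) = {t1, t2, t4, t5, t6}
t5 ∈ Sat(A[halt U EF (AF halt)]) = {t1, t2, t4, t5, t6}, so the formula holds at t5.

Yes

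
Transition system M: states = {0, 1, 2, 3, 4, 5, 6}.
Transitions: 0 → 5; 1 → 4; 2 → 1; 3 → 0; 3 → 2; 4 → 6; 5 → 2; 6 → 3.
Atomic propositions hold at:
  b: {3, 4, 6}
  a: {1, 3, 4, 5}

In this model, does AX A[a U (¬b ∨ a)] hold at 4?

No

Sat(¬b) = {0, 1, 2, 5}
Sat(¬b ∨ a) = {0, 1, 2, 3, 4, 5}
A[a U (¬b ∨ a)]: least fixpoint, start Z0 = Sat((¬b ∨ a)) = {0, 1, 2, 3, 4, 5}, add states in Sat(a) with every successor in Z. Already a fixed point.
Sat(A[a U (¬b ∨ a)]) = {0, 1, 2, 3, 4, 5}
Sat(AX A[a U (¬b ∨ a)]) = {s : every successor in {0, 1, 2, 3, 4, 5}} = {0, 1, 2, 3, 5, 6}
4 ∉ Sat(AX A[a U (¬b ∨ a)]) = {0, 1, 2, 3, 5, 6}, so the formula does not hold at 4.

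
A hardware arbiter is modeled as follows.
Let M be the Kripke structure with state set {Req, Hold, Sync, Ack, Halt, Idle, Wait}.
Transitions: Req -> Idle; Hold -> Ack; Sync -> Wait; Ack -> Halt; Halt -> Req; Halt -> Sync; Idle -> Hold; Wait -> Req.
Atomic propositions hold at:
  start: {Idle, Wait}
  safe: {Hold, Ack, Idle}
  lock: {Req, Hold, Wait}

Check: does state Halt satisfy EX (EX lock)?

Yes

Sat(EX lock) = {s : some successor in {Req, Hold, Wait}} = {Sync, Halt, Idle, Wait}
Sat(EX (EX lock)) = {s : some successor in {Sync, Halt, Idle, Wait}} = {Req, Sync, Ack, Halt}
Halt ∈ Sat(EX (EX lock)) = {Req, Sync, Ack, Halt}, so the formula holds at Halt.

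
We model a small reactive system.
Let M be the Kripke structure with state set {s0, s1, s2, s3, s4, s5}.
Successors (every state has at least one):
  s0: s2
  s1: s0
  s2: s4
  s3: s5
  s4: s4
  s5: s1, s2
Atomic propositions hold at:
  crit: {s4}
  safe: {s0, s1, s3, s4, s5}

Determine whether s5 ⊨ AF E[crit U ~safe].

Sat(~safe) = {s2}
E[crit U ~safe]: least fixpoint, start Z0 = Sat(~safe) = {s2}, add states in Sat(crit) with some successor in Z. Already a fixed point.
Sat(E[crit U ~safe]) = {s2}
AF E[crit U ~safe]: least fixpoint, start Z0 = {s2}, add states with every successor in Z. Z1 = {s0, s2}; Z2 = {s0, s1, s2}; Z3 = {s0, s1, s2, s5}; Z4 = {s0, s1, s2, s3, s5}; fixed.
Sat(AF E[crit U ~safe]) = {s0, s1, s2, s3, s5}
s5 ∈ Sat(AF E[crit U ~safe]) = {s0, s1, s2, s3, s5}, so the formula holds at s5.

Yes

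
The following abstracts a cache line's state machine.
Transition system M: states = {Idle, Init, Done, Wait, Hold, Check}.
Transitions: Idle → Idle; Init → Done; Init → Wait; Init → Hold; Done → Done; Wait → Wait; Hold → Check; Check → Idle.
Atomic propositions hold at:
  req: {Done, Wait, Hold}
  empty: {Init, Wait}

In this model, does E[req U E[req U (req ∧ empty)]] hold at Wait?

Sat(req ∧ empty) = {Wait}
E[req U (req ∧ empty)]: least fixpoint, start Z0 = Sat((req ∧ empty)) = {Wait}, add states in Sat(req) with some successor in Z. Already a fixed point.
Sat(E[req U (req ∧ empty)]) = {Wait}
E[req U E[req U (req ∧ empty)]]: least fixpoint, start Z0 = Sat(E[req U (req ∧ empty)]) = {Wait}, add states in Sat(req) with some successor in Z. Already a fixed point.
Sat(E[req U E[req U (req ∧ empty)]]) = {Wait}
Wait ∈ Sat(E[req U E[req U (req ∧ empty)]]) = {Wait}, so the formula holds at Wait.

Yes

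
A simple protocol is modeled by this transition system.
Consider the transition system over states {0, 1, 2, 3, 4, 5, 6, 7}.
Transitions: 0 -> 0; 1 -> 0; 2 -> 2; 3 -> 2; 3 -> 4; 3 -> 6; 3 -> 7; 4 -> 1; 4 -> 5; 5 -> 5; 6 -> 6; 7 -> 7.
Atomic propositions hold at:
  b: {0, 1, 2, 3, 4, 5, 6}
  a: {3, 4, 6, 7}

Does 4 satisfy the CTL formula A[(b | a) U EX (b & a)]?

No

Sat(b | a) = {0, 1, 2, 3, 4, 5, 6, 7}
Sat(b & a) = {3, 4, 6}
Sat(EX (b & a)) = {s : some successor in {3, 4, 6}} = {3, 6}
A[(b | a) U EX (b & a)]: least fixpoint, start Z0 = Sat(EX (b & a)) = {3, 6}, add states in Sat(b | a) with every successor in Z. Already a fixed point.
Sat(A[(b | a) U EX (b & a)]) = {3, 6}
4 ∉ Sat(A[(b | a) U EX (b & a)]) = {3, 6}, so the formula does not hold at 4.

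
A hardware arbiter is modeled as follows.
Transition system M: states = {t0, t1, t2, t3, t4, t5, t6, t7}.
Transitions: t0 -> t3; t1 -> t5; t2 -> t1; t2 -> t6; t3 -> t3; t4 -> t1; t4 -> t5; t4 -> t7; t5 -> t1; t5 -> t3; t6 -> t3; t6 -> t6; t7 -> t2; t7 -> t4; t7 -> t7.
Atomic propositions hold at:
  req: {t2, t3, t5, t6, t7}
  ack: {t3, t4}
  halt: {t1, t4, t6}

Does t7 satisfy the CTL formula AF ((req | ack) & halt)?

No

Sat(req | ack) = {t2, t3, t4, t5, t6, t7}
Sat((req | ack) & halt) = {t4, t6}
AF ((req | ack) & halt): least fixpoint, start Z0 = {t4, t6}, add states with every successor in Z. Already a fixed point.
Sat(AF ((req | ack) & halt)) = {t4, t6}
t7 ∉ Sat(AF ((req | ack) & halt)) = {t4, t6}, so the formula does not hold at t7.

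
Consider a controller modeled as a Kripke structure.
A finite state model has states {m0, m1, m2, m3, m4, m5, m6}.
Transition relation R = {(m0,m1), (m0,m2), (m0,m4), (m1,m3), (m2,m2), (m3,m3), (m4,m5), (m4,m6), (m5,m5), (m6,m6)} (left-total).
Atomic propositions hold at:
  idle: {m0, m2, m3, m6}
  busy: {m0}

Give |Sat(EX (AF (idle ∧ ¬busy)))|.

6

Sat(¬busy) = {m1, m2, m3, m4, m5, m6}
Sat(idle ∧ ¬busy) = {m2, m3, m6}
AF (idle ∧ ¬busy): least fixpoint, start Z0 = {m2, m3, m6}, add states with every successor in Z. Z1 = {m1, m2, m3, m6}; fixed.
Sat(AF (idle ∧ ¬busy)) = {m1, m2, m3, m6}
Sat(EX (AF (idle ∧ ¬busy))) = {s : some successor in {m1, m2, m3, m6}} = {m0, m1, m2, m3, m4, m6}
|Sat(EX (AF (idle ∧ ¬busy)))| = |{m0, m1, m2, m3, m4, m6}| = 6.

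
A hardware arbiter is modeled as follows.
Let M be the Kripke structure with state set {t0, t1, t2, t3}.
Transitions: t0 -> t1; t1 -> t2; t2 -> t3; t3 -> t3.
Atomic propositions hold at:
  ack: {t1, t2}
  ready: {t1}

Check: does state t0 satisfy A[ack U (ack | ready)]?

Sat(ack | ready) = {t1, t2}
A[ack U (ack | ready)]: least fixpoint, start Z0 = Sat((ack | ready)) = {t1, t2}, add states in Sat(ack) with every successor in Z. Already a fixed point.
Sat(A[ack U (ack | ready)]) = {t1, t2}
t0 ∉ Sat(A[ack U (ack | ready)]) = {t1, t2}, so the formula does not hold at t0.

No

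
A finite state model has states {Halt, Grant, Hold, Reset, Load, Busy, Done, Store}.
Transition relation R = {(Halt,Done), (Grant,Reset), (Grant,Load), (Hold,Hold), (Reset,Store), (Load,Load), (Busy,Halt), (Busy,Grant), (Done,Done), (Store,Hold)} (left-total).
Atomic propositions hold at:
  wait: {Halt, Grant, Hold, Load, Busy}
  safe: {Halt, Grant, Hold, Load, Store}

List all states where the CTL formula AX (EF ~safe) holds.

Sat(~safe) = {Reset, Busy, Done}
EF ~safe: least fixpoint, start Z0 = {Reset, Busy, Done}, add states with some successor in Z. Z1 = {Halt, Grant, Reset, Busy, Done}; fixed.
Sat(EF ~safe) = {Halt, Grant, Reset, Busy, Done}
Sat(AX (EF ~safe)) = {s : every successor in {Halt, Grant, Reset, Busy, Done}} = {Halt, Busy, Done}

{Halt, Busy, Done}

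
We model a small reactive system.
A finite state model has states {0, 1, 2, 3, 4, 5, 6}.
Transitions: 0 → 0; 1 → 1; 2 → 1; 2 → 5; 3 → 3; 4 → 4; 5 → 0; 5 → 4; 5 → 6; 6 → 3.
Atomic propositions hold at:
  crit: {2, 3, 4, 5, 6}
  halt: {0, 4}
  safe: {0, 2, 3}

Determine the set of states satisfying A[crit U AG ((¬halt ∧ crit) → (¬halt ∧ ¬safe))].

Sat(¬halt) = {1, 2, 3, 5, 6}
Sat(¬halt ∧ crit) = {2, 3, 5, 6}
Sat(¬safe) = {1, 4, 5, 6}
Sat(¬halt ∧ ¬safe) = {1, 5, 6}
Sat((¬halt ∧ crit) → (¬halt ∧ ¬safe)) = {0, 1, 4, 5, 6}
AG ((¬halt ∧ crit) → (¬halt ∧ ¬safe)): greatest fixpoint, start Z0 = {0, 1, 4, 5, 6}, keep only states in Sat with every successor in Z. Z1 = {0, 1, 4, 5}; Z2 = {0, 1, 4}; fixed.
Sat(AG ((¬halt ∧ crit) → (¬halt ∧ ¬safe))) = {0, 1, 4}
A[crit U AG ((¬halt ∧ crit) → (¬halt ∧ ¬safe))]: least fixpoint, start Z0 = Sat(AG ((¬halt ∧ crit) → (¬halt ∧ ¬safe))) = {0, 1, 4}, add states in Sat(crit) with every successor in Z. Already a fixed point.
Sat(A[crit U AG ((¬halt ∧ crit) → (¬halt ∧ ¬safe))]) = {0, 1, 4}

{0, 1, 4}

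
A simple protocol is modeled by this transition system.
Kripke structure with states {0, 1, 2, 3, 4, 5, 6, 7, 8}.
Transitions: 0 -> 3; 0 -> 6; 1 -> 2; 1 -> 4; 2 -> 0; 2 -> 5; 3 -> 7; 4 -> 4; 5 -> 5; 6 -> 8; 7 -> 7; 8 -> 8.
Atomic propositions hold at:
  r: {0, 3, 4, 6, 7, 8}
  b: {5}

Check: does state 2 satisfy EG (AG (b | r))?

Sat(b | r) = {0, 3, 4, 5, 6, 7, 8}
AG (b | r): greatest fixpoint, start Z0 = {0, 3, 4, 5, 6, 7, 8}, keep only states in Sat with every successor in Z. Already a fixed point.
Sat(AG (b | r)) = {0, 3, 4, 5, 6, 7, 8}
EG (AG (b | r)): greatest fixpoint, start Z0 = {0, 3, 4, 5, 6, 7, 8}, keep only states in Sat with some successor in Z. Already a fixed point.
Sat(EG (AG (b | r))) = {0, 3, 4, 5, 6, 7, 8}
2 ∉ Sat(EG (AG (b | r))) = {0, 3, 4, 5, 6, 7, 8}, so the formula does not hold at 2.

No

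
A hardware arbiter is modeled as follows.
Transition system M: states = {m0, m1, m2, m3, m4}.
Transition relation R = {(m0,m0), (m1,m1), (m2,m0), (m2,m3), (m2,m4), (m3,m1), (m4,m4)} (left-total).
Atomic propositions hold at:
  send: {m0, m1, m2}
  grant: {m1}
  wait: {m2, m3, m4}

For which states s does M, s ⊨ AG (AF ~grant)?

{m0, m4}

Sat(~grant) = {m0, m2, m3, m4}
AF ~grant: least fixpoint, start Z0 = {m0, m2, m3, m4}, add states with every successor in Z. Already a fixed point.
Sat(AF ~grant) = {m0, m2, m3, m4}
AG (AF ~grant): greatest fixpoint, start Z0 = {m0, m2, m3, m4}, keep only states in Sat with every successor in Z. Z1 = {m0, m2, m4}; Z2 = {m0, m4}; fixed.
Sat(AG (AF ~grant)) = {m0, m4}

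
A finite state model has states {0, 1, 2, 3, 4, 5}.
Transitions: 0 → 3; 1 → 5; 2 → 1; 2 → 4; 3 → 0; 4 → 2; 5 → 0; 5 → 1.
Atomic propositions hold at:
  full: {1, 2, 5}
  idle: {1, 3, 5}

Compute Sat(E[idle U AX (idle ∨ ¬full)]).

Sat(¬full) = {0, 3, 4}
Sat(idle ∨ ¬full) = {0, 1, 3, 4, 5}
Sat(AX (idle ∨ ¬full)) = {s : every successor in {0, 1, 3, 4, 5}} = {0, 1, 2, 3, 5}
E[idle U AX (idle ∨ ¬full)]: least fixpoint, start Z0 = Sat(AX (idle ∨ ¬full)) = {0, 1, 2, 3, 5}, add states in Sat(idle) with some successor in Z. Already a fixed point.
Sat(E[idle U AX (idle ∨ ¬full)]) = {0, 1, 2, 3, 5}

{0, 1, 2, 3, 5}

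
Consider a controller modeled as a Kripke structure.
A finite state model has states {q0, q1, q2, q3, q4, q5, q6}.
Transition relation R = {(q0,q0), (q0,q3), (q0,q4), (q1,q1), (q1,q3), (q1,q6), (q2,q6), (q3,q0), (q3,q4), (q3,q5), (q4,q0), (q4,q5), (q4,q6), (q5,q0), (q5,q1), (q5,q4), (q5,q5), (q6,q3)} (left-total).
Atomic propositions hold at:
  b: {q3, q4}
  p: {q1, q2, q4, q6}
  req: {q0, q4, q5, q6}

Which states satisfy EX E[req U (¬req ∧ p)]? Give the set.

Sat(¬req) = {q1, q2, q3}
Sat(¬req ∧ p) = {q1, q2}
E[req U (¬req ∧ p)]: least fixpoint, start Z0 = Sat((¬req ∧ p)) = {q1, q2}, add states in Sat(req) with some successor in Z. Z1 = {q1, q2, q5}; Z2 = {q1, q2, q4, q5}; Z3 = {q0, q1, q2, q4, q5}; fixed.
Sat(E[req U (¬req ∧ p)]) = {q0, q1, q2, q4, q5}
Sat(EX E[req U (¬req ∧ p)]) = {s : some successor in {q0, q1, q2, q4, q5}} = {q0, q1, q3, q4, q5}

{q0, q1, q3, q4, q5}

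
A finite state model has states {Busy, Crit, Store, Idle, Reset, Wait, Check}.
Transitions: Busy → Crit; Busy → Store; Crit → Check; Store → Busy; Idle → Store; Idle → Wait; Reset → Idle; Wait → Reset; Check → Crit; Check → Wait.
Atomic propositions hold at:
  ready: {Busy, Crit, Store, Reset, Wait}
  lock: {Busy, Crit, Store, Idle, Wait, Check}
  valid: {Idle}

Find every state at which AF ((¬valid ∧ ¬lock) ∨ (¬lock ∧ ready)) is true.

{Reset, Wait}

Sat(¬valid) = {Busy, Crit, Store, Reset, Wait, Check}
Sat(¬lock) = {Reset}
Sat(¬valid ∧ ¬lock) = {Reset}
Sat(¬lock ∧ ready) = {Reset}
Sat((¬valid ∧ ¬lock) ∨ (¬lock ∧ ready)) = {Reset}
AF ((¬valid ∧ ¬lock) ∨ (¬lock ∧ ready)): least fixpoint, start Z0 = {Reset}, add states with every successor in Z. Z1 = {Reset, Wait}; fixed.
Sat(AF ((¬valid ∧ ¬lock) ∨ (¬lock ∧ ready))) = {Reset, Wait}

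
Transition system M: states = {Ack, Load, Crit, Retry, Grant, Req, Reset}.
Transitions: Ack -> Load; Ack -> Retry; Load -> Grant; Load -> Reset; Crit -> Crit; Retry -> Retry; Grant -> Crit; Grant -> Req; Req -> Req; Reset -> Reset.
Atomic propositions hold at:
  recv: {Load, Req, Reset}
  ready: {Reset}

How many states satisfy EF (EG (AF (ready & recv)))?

Sat(ready & recv) = {Reset}
AF (ready & recv): least fixpoint, start Z0 = {Reset}, add states with every successor in Z. Already a fixed point.
Sat(AF (ready & recv)) = {Reset}
EG (AF (ready & recv)): greatest fixpoint, start Z0 = {Reset}, keep only states in Sat with some successor in Z. Already a fixed point.
Sat(EG (AF (ready & recv))) = {Reset}
EF (EG (AF (ready & recv))): least fixpoint, start Z0 = {Reset}, add states with some successor in Z. Z1 = {Load, Reset}; Z2 = {Ack, Load, Reset}; fixed.
Sat(EF (EG (AF (ready & recv)))) = {Ack, Load, Reset}
|Sat(EF (EG (AF (ready & recv))))| = |{Ack, Load, Reset}| = 3.

3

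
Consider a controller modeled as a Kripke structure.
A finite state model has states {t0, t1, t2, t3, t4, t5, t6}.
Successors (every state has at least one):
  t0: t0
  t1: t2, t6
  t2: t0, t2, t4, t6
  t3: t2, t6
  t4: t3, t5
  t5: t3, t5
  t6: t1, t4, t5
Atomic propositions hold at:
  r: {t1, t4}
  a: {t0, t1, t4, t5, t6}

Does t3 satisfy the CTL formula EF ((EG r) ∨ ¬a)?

Yes

EG r: greatest fixpoint, start Z0 = {t1, t4}, keep only states in Sat with some successor in Z. Z1 = ∅; fixed.
Sat(EG r) = ∅
Sat(¬a) = {t2, t3}
Sat((EG r) ∨ ¬a) = {t2, t3}
EF ((EG r) ∨ ¬a): least fixpoint, start Z0 = {t2, t3}, add states with some successor in Z. Z1 = {t1, t2, t3, t4, t5}; Z2 = {t1, t2, t3, t4, t5, t6}; fixed.
Sat(EF ((EG r) ∨ ¬a)) = {t1, t2, t3, t4, t5, t6}
t3 ∈ Sat(EF ((EG r) ∨ ¬a)) = {t1, t2, t3, t4, t5, t6}, so the formula holds at t3.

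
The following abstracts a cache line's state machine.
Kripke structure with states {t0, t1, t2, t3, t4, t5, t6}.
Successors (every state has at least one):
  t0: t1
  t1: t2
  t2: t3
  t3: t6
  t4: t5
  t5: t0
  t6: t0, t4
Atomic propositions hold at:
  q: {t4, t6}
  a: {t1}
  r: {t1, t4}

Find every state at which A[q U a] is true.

{t1}

A[q U a]: least fixpoint, start Z0 = Sat(a) = {t1}, add states in Sat(q) with every successor in Z. Already a fixed point.
Sat(A[q U a]) = {t1}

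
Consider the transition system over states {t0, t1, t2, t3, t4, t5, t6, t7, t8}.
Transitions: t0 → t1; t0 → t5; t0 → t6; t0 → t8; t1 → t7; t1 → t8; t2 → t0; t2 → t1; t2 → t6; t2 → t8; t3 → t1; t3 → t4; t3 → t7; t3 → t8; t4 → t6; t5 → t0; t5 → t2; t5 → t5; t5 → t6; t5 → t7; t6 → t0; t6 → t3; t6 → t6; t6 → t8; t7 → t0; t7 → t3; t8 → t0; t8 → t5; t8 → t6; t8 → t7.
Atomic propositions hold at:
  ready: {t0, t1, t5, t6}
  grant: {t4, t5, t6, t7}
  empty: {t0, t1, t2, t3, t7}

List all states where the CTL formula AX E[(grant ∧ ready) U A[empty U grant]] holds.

{t4}

Sat(grant ∧ ready) = {t5, t6}
A[empty U grant]: least fixpoint, start Z0 = Sat(grant) = {t4, t5, t6, t7}, add states in Sat(empty) with every successor in Z. Already a fixed point.
Sat(A[empty U grant]) = {t4, t5, t6, t7}
E[(grant ∧ ready) U A[empty U grant]]: least fixpoint, start Z0 = Sat(A[empty U grant]) = {t4, t5, t6, t7}, add states in Sat(grant ∧ ready) with some successor in Z. Already a fixed point.
Sat(E[(grant ∧ ready) U A[empty U grant]]) = {t4, t5, t6, t7}
Sat(AX E[(grant ∧ ready) U A[empty U grant]]) = {s : every successor in {t4, t5, t6, t7}} = {t4}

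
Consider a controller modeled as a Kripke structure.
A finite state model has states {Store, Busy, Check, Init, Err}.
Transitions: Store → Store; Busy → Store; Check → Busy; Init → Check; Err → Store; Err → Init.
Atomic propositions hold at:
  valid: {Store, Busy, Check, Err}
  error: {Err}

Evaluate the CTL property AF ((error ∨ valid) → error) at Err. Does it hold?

Yes

Sat(error ∨ valid) = {Store, Busy, Check, Err}
Sat((error ∨ valid) → error) = {Init, Err}
AF ((error ∨ valid) → error): least fixpoint, start Z0 = {Init, Err}, add states with every successor in Z. Already a fixed point.
Sat(AF ((error ∨ valid) → error)) = {Init, Err}
Err ∈ Sat(AF ((error ∨ valid) → error)) = {Init, Err}, so the formula holds at Err.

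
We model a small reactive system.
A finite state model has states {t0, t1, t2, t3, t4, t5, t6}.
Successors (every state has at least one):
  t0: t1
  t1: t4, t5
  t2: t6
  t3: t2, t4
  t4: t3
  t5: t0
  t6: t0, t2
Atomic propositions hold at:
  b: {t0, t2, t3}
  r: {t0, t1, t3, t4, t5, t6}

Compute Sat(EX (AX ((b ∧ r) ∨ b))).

Sat(b ∧ r) = {t0, t3}
Sat((b ∧ r) ∨ b) = {t0, t2, t3}
Sat(AX ((b ∧ r) ∨ b)) = {s : every successor in {t0, t2, t3}} = {t4, t5, t6}
Sat(EX (AX ((b ∧ r) ∨ b))) = {s : some successor in {t4, t5, t6}} = {t1, t2, t3}

{t1, t2, t3}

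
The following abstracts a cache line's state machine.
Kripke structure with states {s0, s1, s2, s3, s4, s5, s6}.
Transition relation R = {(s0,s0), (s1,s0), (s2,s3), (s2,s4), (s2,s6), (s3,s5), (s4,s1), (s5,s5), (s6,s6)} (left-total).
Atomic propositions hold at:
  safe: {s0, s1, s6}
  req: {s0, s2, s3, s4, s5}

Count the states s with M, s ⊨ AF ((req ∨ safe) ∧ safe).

Sat(req ∨ safe) = {s0, s1, s2, s3, s4, s5, s6}
Sat((req ∨ safe) ∧ safe) = {s0, s1, s6}
AF ((req ∨ safe) ∧ safe): least fixpoint, start Z0 = {s0, s1, s6}, add states with every successor in Z. Z1 = {s0, s1, s4, s6}; fixed.
Sat(AF ((req ∨ safe) ∧ safe)) = {s0, s1, s4, s6}
|Sat(AF ((req ∨ safe) ∧ safe))| = |{s0, s1, s4, s6}| = 4.

4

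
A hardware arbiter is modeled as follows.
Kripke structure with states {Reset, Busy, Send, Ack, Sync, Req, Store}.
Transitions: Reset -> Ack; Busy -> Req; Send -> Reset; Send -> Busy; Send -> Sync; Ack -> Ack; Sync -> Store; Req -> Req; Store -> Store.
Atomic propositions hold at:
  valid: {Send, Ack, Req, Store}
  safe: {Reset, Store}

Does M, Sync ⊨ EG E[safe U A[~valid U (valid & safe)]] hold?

Sat(~valid) = {Reset, Busy, Sync}
Sat(valid & safe) = {Store}
A[~valid U (valid & safe)]: least fixpoint, start Z0 = Sat((valid & safe)) = {Store}, add states in Sat(~valid) with every successor in Z. Z1 = {Sync, Store}; fixed.
Sat(A[~valid U (valid & safe)]) = {Sync, Store}
E[safe U A[~valid U (valid & safe)]]: least fixpoint, start Z0 = Sat(A[~valid U (valid & safe)]) = {Sync, Store}, add states in Sat(safe) with some successor in Z. Already a fixed point.
Sat(E[safe U A[~valid U (valid & safe)]]) = {Sync, Store}
EG E[safe U A[~valid U (valid & safe)]]: greatest fixpoint, start Z0 = {Sync, Store}, keep only states in Sat with some successor in Z. Already a fixed point.
Sat(EG E[safe U A[~valid U (valid & safe)]]) = {Sync, Store}
Sync ∈ Sat(EG E[safe U A[~valid U (valid & safe)]]) = {Sync, Store}, so the formula holds at Sync.

Yes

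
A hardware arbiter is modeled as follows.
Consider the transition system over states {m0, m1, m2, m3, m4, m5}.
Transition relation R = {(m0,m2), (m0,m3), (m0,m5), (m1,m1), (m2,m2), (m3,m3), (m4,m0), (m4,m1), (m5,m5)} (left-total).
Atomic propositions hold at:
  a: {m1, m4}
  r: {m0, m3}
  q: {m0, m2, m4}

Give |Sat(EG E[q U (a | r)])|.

4

Sat(a | r) = {m0, m1, m3, m4}
E[q U (a | r)]: least fixpoint, start Z0 = Sat((a | r)) = {m0, m1, m3, m4}, add states in Sat(q) with some successor in Z. Already a fixed point.
Sat(E[q U (a | r)]) = {m0, m1, m3, m4}
EG E[q U (a | r)]: greatest fixpoint, start Z0 = {m0, m1, m3, m4}, keep only states in Sat with some successor in Z. Already a fixed point.
Sat(EG E[q U (a | r)]) = {m0, m1, m3, m4}
|Sat(EG E[q U (a | r)])| = |{m0, m1, m3, m4}| = 4.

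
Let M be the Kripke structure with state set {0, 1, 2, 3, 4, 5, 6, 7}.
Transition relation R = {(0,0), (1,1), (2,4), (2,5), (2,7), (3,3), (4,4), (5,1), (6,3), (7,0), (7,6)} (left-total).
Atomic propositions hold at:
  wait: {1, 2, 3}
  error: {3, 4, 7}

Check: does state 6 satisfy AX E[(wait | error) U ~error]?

No

Sat(wait | error) = {1, 2, 3, 4, 7}
Sat(~error) = {0, 1, 2, 5, 6}
E[(wait | error) U ~error]: least fixpoint, start Z0 = Sat(~error) = {0, 1, 2, 5, 6}, add states in Sat(wait | error) with some successor in Z. Z1 = {0, 1, 2, 5, 6, 7}; fixed.
Sat(E[(wait | error) U ~error]) = {0, 1, 2, 5, 6, 7}
Sat(AX E[(wait | error) U ~error]) = {s : every successor in {0, 1, 2, 5, 6, 7}} = {0, 1, 5, 7}
6 ∉ Sat(AX E[(wait | error) U ~error]) = {0, 1, 5, 7}, so the formula does not hold at 6.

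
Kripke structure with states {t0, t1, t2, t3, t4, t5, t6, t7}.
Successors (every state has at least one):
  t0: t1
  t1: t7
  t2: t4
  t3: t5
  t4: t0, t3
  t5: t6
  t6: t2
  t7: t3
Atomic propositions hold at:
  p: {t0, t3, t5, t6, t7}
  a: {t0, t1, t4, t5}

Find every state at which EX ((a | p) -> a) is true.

{t0, t2, t3, t4, t6}

Sat(a | p) = {t0, t1, t3, t4, t5, t6, t7}
Sat((a | p) -> a) = {t0, t1, t2, t4, t5}
Sat(EX ((a | p) -> a)) = {s : some successor in {t0, t1, t2, t4, t5}} = {t0, t2, t3, t4, t6}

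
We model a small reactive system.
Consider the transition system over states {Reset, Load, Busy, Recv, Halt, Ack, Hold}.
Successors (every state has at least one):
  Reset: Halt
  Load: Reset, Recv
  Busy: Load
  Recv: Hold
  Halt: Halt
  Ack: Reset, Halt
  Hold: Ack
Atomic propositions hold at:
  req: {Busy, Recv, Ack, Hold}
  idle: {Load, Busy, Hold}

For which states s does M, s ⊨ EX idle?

Sat(EX idle) = {s : some successor in {Load, Busy, Hold}} = {Busy, Recv}

{Busy, Recv}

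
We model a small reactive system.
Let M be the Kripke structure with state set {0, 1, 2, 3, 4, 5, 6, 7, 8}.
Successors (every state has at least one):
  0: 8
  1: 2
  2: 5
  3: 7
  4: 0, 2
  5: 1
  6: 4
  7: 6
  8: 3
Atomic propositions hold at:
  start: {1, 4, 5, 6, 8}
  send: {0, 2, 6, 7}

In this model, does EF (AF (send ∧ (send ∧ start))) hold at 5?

No

Sat(send ∧ start) = {6}
Sat(send ∧ (send ∧ start)) = {6}
AF (send ∧ (send ∧ start)): least fixpoint, start Z0 = {6}, add states with every successor in Z. Z1 = {6, 7}; Z2 = {3, 6, 7}; Z3 = {3, 6, 7, 8}; Z4 = {0, 3, 6, 7, 8}; fixed.
Sat(AF (send ∧ (send ∧ start))) = {0, 3, 6, 7, 8}
EF (AF (send ∧ (send ∧ start))): least fixpoint, start Z0 = {0, 3, 6, 7, 8}, add states with some successor in Z. Z1 = {0, 3, 4, 6, 7, 8}; fixed.
Sat(EF (AF (send ∧ (send ∧ start)))) = {0, 3, 4, 6, 7, 8}
5 ∉ Sat(EF (AF (send ∧ (send ∧ start)))) = {0, 3, 4, 6, 7, 8}, so the formula does not hold at 5.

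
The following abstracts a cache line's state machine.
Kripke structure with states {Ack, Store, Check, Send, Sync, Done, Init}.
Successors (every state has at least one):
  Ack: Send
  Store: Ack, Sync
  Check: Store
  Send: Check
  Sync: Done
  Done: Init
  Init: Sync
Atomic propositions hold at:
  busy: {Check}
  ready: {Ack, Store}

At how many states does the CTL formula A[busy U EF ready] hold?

4

EF ready: least fixpoint, start Z0 = {Ack, Store}, add states with some successor in Z. Z1 = {Ack, Store, Check}; Z2 = {Ack, Store, Check, Send}; fixed.
Sat(EF ready) = {Ack, Store, Check, Send}
A[busy U EF ready]: least fixpoint, start Z0 = Sat(EF ready) = {Ack, Store, Check, Send}, add states in Sat(busy) with every successor in Z. Already a fixed point.
Sat(A[busy U EF ready]) = {Ack, Store, Check, Send}
|Sat(A[busy U EF ready])| = |{Ack, Store, Check, Send}| = 4.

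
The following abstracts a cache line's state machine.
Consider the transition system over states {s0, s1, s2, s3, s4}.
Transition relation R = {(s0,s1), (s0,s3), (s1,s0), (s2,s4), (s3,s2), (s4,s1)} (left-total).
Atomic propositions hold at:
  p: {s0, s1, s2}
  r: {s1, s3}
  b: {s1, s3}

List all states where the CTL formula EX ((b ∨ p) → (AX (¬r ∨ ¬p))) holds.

Sat(b ∨ p) = {s0, s1, s2, s3}
Sat(¬r) = {s0, s2, s4}
Sat(¬p) = {s3, s4}
Sat(¬r ∨ ¬p) = {s0, s2, s3, s4}
Sat(AX (¬r ∨ ¬p)) = {s : every successor in {s0, s2, s3, s4}} = {s1, s2, s3}
Sat((b ∨ p) → (AX (¬r ∨ ¬p))) = {s1, s2, s3, s4}
Sat(EX ((b ∨ p) → (AX (¬r ∨ ¬p)))) = {s : some successor in {s1, s2, s3, s4}} = {s0, s2, s3, s4}

{s0, s2, s3, s4}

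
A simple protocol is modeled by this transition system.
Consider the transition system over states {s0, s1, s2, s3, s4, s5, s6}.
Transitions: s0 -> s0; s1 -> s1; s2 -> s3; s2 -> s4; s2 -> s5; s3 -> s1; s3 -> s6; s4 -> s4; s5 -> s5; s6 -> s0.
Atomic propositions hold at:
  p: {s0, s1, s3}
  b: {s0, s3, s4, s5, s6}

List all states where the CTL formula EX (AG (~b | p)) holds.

Sat(~b) = {s1, s2}
Sat(~b | p) = {s0, s1, s2, s3}
AG (~b | p): greatest fixpoint, start Z0 = {s0, s1, s2, s3}, keep only states in Sat with every successor in Z. Z1 = {s0, s1}; fixed.
Sat(AG (~b | p)) = {s0, s1}
Sat(EX (AG (~b | p))) = {s : some successor in {s0, s1}} = {s0, s1, s3, s6}

{s0, s1, s3, s6}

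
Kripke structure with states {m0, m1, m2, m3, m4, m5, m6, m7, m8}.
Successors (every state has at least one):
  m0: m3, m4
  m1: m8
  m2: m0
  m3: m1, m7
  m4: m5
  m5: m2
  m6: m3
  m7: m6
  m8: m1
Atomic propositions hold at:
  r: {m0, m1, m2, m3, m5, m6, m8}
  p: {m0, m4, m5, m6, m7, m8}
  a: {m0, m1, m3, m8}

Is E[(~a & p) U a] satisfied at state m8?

Sat(~a) = {m2, m4, m5, m6, m7}
Sat(~a & p) = {m4, m5, m6, m7}
E[(~a & p) U a]: least fixpoint, start Z0 = Sat(a) = {m0, m1, m3, m8}, add states in Sat(~a & p) with some successor in Z. Z1 = {m0, m1, m3, m6, m8}; Z2 = {m0, m1, m3, m6, m7, m8}; fixed.
Sat(E[(~a & p) U a]) = {m0, m1, m3, m6, m7, m8}
m8 ∈ Sat(E[(~a & p) U a]) = {m0, m1, m3, m6, m7, m8}, so the formula holds at m8.

Yes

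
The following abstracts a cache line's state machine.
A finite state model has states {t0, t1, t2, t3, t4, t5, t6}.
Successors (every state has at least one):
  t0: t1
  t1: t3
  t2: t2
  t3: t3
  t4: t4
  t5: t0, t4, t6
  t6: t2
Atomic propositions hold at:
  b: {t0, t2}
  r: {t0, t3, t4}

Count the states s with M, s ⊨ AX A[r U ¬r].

Sat(¬r) = {t1, t2, t5, t6}
A[r U ¬r]: least fixpoint, start Z0 = Sat(¬r) = {t1, t2, t5, t6}, add states in Sat(r) with every successor in Z. Z1 = {t0, t1, t2, t5, t6}; fixed.
Sat(A[r U ¬r]) = {t0, t1, t2, t5, t6}
Sat(AX A[r U ¬r]) = {s : every successor in {t0, t1, t2, t5, t6}} = {t0, t2, t6}
|Sat(AX A[r U ¬r])| = |{t0, t2, t6}| = 3.

3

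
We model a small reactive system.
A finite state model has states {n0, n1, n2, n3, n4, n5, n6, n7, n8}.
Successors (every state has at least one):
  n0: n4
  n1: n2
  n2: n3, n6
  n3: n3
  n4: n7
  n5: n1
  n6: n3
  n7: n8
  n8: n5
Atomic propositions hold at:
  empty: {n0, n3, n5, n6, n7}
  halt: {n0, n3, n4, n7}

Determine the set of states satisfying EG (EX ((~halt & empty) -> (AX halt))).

{n1, n2, n3, n5, n6}

Sat(~halt) = {n1, n2, n5, n6, n8}
Sat(~halt & empty) = {n5, n6}
Sat(AX halt) = {s : every successor in {n0, n3, n4, n7}} = {n0, n3, n4, n6}
Sat((~halt & empty) -> (AX halt)) = {n0, n1, n2, n3, n4, n6, n7, n8}
Sat(EX ((~halt & empty) -> (AX halt))) = {s : some successor in {n0, n1, n2, n3, n4, n6, n7, n8}} = {n0, n1, n2, n3, n4, n5, n6, n7}
EG (EX ((~halt & empty) -> (AX halt))): greatest fixpoint, start Z0 = {n0, n1, n2, n3, n4, n5, n6, n7}, keep only states in Sat with some successor in Z. Z1 = {n0, n1, n2, n3, n4, n5, n6}; Z2 = {n0, n1, n2, n3, n5, n6}; Z3 = {n1, n2, n3, n5, n6}; fixed.
Sat(EG (EX ((~halt & empty) -> (AX halt)))) = {n1, n2, n3, n5, n6}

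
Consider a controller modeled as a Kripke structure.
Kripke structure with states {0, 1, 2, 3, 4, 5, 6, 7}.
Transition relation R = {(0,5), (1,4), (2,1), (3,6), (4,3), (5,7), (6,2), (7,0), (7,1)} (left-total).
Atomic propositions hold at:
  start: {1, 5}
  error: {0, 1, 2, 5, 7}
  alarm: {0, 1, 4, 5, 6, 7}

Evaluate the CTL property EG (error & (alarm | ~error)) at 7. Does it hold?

Yes

Sat(~error) = {3, 4, 6}
Sat(alarm | ~error) = {0, 1, 3, 4, 5, 6, 7}
Sat(error & (alarm | ~error)) = {0, 1, 5, 7}
EG (error & (alarm | ~error)): greatest fixpoint, start Z0 = {0, 1, 5, 7}, keep only states in Sat with some successor in Z. Z1 = {0, 5, 7}; fixed.
Sat(EG (error & (alarm | ~error))) = {0, 5, 7}
7 ∈ Sat(EG (error & (alarm | ~error))) = {0, 5, 7}, so the formula holds at 7.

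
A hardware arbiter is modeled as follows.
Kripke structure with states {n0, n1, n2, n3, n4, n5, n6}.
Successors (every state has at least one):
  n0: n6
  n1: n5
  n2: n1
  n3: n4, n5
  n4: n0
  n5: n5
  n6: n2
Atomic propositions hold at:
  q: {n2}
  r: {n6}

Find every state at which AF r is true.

AF r: least fixpoint, start Z0 = {n6}, add states with every successor in Z. Z1 = {n0, n6}; Z2 = {n0, n4, n6}; fixed.
Sat(AF r) = {n0, n4, n6}

{n0, n4, n6}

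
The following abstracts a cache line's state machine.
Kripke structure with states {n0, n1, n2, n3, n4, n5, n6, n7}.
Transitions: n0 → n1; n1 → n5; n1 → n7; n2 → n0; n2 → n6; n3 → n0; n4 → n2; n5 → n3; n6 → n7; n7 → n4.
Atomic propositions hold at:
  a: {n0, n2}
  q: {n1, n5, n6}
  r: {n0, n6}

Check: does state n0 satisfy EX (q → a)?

Sat(q → a) = {n0, n2, n3, n4, n7}
Sat(EX (q → a)) = {s : some successor in {n0, n2, n3, n4, n7}} = {n1, n2, n3, n4, n5, n6, n7}
n0 ∉ Sat(EX (q → a)) = {n1, n2, n3, n4, n5, n6, n7}, so the formula does not hold at n0.

No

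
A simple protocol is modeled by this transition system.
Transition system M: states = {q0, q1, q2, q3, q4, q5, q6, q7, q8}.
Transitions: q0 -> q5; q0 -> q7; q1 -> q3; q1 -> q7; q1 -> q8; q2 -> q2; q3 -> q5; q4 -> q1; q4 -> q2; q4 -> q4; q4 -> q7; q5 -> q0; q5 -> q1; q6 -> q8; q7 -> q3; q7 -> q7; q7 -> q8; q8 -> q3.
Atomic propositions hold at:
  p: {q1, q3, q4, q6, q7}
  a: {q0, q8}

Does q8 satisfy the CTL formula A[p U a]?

Yes

A[p U a]: least fixpoint, start Z0 = Sat(a) = {q0, q8}, add states in Sat(p) with every successor in Z. Z1 = {q0, q6, q8}; fixed.
Sat(A[p U a]) = {q0, q6, q8}
q8 ∈ Sat(A[p U a]) = {q0, q6, q8}, so the formula holds at q8.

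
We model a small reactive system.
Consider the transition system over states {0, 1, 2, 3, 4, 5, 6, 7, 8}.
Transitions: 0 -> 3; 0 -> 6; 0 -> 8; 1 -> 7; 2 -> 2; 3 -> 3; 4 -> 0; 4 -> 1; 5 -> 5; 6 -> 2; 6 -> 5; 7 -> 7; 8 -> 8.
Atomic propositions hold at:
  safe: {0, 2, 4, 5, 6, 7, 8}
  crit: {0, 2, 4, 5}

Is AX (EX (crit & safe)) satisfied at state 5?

Yes

Sat(crit & safe) = {0, 2, 4, 5}
Sat(EX (crit & safe)) = {s : some successor in {0, 2, 4, 5}} = {2, 4, 5, 6}
Sat(AX (EX (crit & safe))) = {s : every successor in {2, 4, 5, 6}} = {2, 5, 6}
5 ∈ Sat(AX (EX (crit & safe))) = {2, 5, 6}, so the formula holds at 5.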